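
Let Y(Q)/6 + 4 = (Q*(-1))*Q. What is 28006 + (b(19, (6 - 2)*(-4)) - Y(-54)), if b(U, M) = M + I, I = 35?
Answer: 45545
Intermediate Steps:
b(U, M) = 35 + M (b(U, M) = M + 35 = 35 + M)
Y(Q) = -24 - 6*Q**2 (Y(Q) = -24 + 6*((Q*(-1))*Q) = -24 + 6*((-Q)*Q) = -24 + 6*(-Q**2) = -24 - 6*Q**2)
28006 + (b(19, (6 - 2)*(-4)) - Y(-54)) = 28006 + ((35 + (6 - 2)*(-4)) - (-24 - 6*(-54)**2)) = 28006 + ((35 + 4*(-4)) - (-24 - 6*2916)) = 28006 + ((35 - 16) - (-24 - 17496)) = 28006 + (19 - 1*(-17520)) = 28006 + (19 + 17520) = 28006 + 17539 = 45545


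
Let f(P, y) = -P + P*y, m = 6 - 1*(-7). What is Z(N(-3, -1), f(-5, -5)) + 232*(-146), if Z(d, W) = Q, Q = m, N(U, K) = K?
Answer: -33859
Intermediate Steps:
m = 13 (m = 6 + 7 = 13)
Q = 13
Z(d, W) = 13
Z(N(-3, -1), f(-5, -5)) + 232*(-146) = 13 + 232*(-146) = 13 - 33872 = -33859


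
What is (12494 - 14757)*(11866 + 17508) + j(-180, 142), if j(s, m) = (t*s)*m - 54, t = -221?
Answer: -60824656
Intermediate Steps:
j(s, m) = -54 - 221*m*s (j(s, m) = (-221*s)*m - 54 = -221*m*s - 54 = -54 - 221*m*s)
(12494 - 14757)*(11866 + 17508) + j(-180, 142) = (12494 - 14757)*(11866 + 17508) + (-54 - 221*142*(-180)) = -2263*29374 + (-54 + 5648760) = -66473362 + 5648706 = -60824656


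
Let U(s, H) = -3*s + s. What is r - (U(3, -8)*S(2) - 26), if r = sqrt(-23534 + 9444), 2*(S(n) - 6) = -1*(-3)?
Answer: 71 + I*sqrt(14090) ≈ 71.0 + 118.7*I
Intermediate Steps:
S(n) = 15/2 (S(n) = 6 + (-1*(-3))/2 = 6 + (1/2)*3 = 6 + 3/2 = 15/2)
U(s, H) = -2*s
r = I*sqrt(14090) (r = sqrt(-14090) = I*sqrt(14090) ≈ 118.7*I)
r - (U(3, -8)*S(2) - 26) = I*sqrt(14090) - (-2*3*(15/2) - 26) = I*sqrt(14090) - (-6*15/2 - 26) = I*sqrt(14090) - (-45 - 26) = I*sqrt(14090) - 1*(-71) = I*sqrt(14090) + 71 = 71 + I*sqrt(14090)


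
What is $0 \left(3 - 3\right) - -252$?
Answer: $252$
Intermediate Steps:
$0 \left(3 - 3\right) - -252 = 0 \cdot 0 + 252 = 0 + 252 = 252$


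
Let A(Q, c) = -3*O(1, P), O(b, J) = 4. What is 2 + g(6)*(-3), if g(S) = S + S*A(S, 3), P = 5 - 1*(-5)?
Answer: 200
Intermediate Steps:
P = 10 (P = 5 + 5 = 10)
A(Q, c) = -12 (A(Q, c) = -3*4 = -12)
g(S) = -11*S (g(S) = S + S*(-12) = S - 12*S = -11*S)
2 + g(6)*(-3) = 2 - 11*6*(-3) = 2 - 66*(-3) = 2 + 198 = 200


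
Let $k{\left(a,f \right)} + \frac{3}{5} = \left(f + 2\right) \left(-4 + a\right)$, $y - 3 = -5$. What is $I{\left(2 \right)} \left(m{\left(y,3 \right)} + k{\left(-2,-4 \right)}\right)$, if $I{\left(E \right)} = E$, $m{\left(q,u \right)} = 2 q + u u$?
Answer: $\frac{164}{5} \approx 32.8$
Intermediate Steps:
$y = -2$ ($y = 3 - 5 = -2$)
$m{\left(q,u \right)} = u^{2} + 2 q$ ($m{\left(q,u \right)} = 2 q + u^{2} = u^{2} + 2 q$)
$k{\left(a,f \right)} = - \frac{3}{5} + \left(-4 + a\right) \left(2 + f\right)$ ($k{\left(a,f \right)} = - \frac{3}{5} + \left(f + 2\right) \left(-4 + a\right) = - \frac{3}{5} + \left(2 + f\right) \left(-4 + a\right) = - \frac{3}{5} + \left(-4 + a\right) \left(2 + f\right)$)
$I{\left(2 \right)} \left(m{\left(y,3 \right)} + k{\left(-2,-4 \right)}\right) = 2 \left(\left(3^{2} + 2 \left(-2\right)\right) - - \frac{57}{5}\right) = 2 \left(\left(9 - 4\right) + \left(- \frac{43}{5} + 16 - 4 + 8\right)\right) = 2 \left(5 + \frac{57}{5}\right) = 2 \cdot \frac{82}{5} = \frac{164}{5}$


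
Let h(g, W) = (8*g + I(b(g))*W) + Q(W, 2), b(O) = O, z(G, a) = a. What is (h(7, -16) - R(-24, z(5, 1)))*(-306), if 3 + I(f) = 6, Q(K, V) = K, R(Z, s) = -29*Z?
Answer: 215424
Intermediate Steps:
I(f) = 3 (I(f) = -3 + 6 = 3)
h(g, W) = 4*W + 8*g (h(g, W) = (8*g + 3*W) + W = (3*W + 8*g) + W = 4*W + 8*g)
(h(7, -16) - R(-24, z(5, 1)))*(-306) = ((4*(-16) + 8*7) - (-29)*(-24))*(-306) = ((-64 + 56) - 1*696)*(-306) = (-8 - 696)*(-306) = -704*(-306) = 215424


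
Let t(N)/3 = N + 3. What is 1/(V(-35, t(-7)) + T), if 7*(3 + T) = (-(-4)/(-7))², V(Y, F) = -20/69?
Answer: -23667/76757 ≈ -0.30834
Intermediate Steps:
t(N) = 9 + 3*N (t(N) = 3*(N + 3) = 3*(3 + N) = 9 + 3*N)
V(Y, F) = -20/69 (V(Y, F) = -20*1/69 = -20/69)
T = -1013/343 (T = -3 + (-(-4)/(-7))²/7 = -3 + (-(-4)*(-1)/7)²/7 = -3 + (-1*4/7)²/7 = -3 + (-4/7)²/7 = -3 + (⅐)*(16/49) = -3 + 16/343 = -1013/343 ≈ -2.9534)
1/(V(-35, t(-7)) + T) = 1/(-20/69 - 1013/343) = 1/(-76757/23667) = -23667/76757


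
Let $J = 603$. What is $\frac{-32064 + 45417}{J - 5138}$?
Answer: $- \frac{13353}{4535} \approx -2.9444$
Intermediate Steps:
$\frac{-32064 + 45417}{J - 5138} = \frac{-32064 + 45417}{603 - 5138} = \frac{13353}{-4535} = 13353 \left(- \frac{1}{4535}\right) = - \frac{13353}{4535}$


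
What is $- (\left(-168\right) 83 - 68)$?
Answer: $14012$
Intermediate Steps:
$- (\left(-168\right) 83 - 68) = - (-13944 - 68) = \left(-1\right) \left(-14012\right) = 14012$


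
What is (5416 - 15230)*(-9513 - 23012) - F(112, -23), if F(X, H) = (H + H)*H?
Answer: 319199292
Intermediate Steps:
F(X, H) = 2*H² (F(X, H) = (2*H)*H = 2*H²)
(5416 - 15230)*(-9513 - 23012) - F(112, -23) = (5416 - 15230)*(-9513 - 23012) - 2*(-23)² = -9814*(-32525) - 2*529 = 319200350 - 1*1058 = 319200350 - 1058 = 319199292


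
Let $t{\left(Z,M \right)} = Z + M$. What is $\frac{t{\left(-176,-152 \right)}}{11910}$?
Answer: $- \frac{164}{5955} \approx -0.02754$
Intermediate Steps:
$t{\left(Z,M \right)} = M + Z$
$\frac{t{\left(-176,-152 \right)}}{11910} = \frac{-152 - 176}{11910} = \left(-328\right) \frac{1}{11910} = - \frac{164}{5955}$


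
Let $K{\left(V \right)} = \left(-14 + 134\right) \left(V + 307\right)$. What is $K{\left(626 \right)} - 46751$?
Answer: $65209$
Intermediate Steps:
$K{\left(V \right)} = 36840 + 120 V$ ($K{\left(V \right)} = 120 \left(307 + V\right) = 36840 + 120 V$)
$K{\left(626 \right)} - 46751 = \left(36840 + 120 \cdot 626\right) - 46751 = \left(36840 + 75120\right) - 46751 = 111960 - 46751 = 65209$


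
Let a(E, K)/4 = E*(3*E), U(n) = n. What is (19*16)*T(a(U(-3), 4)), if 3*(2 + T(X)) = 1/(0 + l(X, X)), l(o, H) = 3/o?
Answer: 3040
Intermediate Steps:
a(E, K) = 12*E² (a(E, K) = 4*(E*(3*E)) = 4*(3*E²) = 12*E²)
T(X) = -2 + X/9 (T(X) = -2 + 1/(3*(0 + 3/X)) = -2 + 1/(3*((3/X))) = -2 + (X/3)/3 = -2 + X/9)
(19*16)*T(a(U(-3), 4)) = (19*16)*(-2 + (12*(-3)²)/9) = 304*(-2 + (12*9)/9) = 304*(-2 + (⅑)*108) = 304*(-2 + 12) = 304*10 = 3040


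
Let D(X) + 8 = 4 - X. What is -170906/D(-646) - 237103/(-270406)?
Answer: -23030893855/86800326 ≈ -265.33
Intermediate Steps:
D(X) = -4 - X (D(X) = -8 + (4 - X) = -4 - X)
-170906/D(-646) - 237103/(-270406) = -170906/(-4 - 1*(-646)) - 237103/(-270406) = -170906/(-4 + 646) - 237103*(-1/270406) = -170906/642 + 237103/270406 = -170906*1/642 + 237103/270406 = -85453/321 + 237103/270406 = -23030893855/86800326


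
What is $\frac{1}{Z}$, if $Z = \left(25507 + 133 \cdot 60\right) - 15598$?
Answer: $\frac{1}{17889} \approx 5.59 \cdot 10^{-5}$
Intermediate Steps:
$Z = 17889$ ($Z = \left(25507 + 7980\right) - 15598 = 33487 - 15598 = 17889$)
$\frac{1}{Z} = \frac{1}{17889}$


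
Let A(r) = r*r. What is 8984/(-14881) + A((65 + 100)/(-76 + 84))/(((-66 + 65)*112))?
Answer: -469532537/106667008 ≈ -4.4019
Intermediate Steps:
A(r) = r**2
8984/(-14881) + A((65 + 100)/(-76 + 84))/(((-66 + 65)*112)) = 8984/(-14881) + ((65 + 100)/(-76 + 84))**2/(((-66 + 65)*112)) = 8984*(-1/14881) + (165/8)**2/((-1*112)) = -8984/14881 + (165*(1/8))**2/(-112) = -8984/14881 + (165/8)**2*(-1/112) = -8984/14881 + (27225/64)*(-1/112) = -8984/14881 - 27225/7168 = -469532537/106667008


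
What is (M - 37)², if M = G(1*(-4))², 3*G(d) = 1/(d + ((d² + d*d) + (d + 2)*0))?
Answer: 68158067041/49787136 ≈ 1369.0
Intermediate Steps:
G(d) = 1/(3*(d + 2*d²)) (G(d) = 1/(3*(d + ((d² + d*d) + (d + 2)*0))) = 1/(3*(d + ((d² + d²) + (2 + d)*0))) = 1/(3*(d + (2*d² + 0))) = 1/(3*(d + 2*d²)))
M = 1/7056 (M = (1/(3*((1*(-4)))*(1 + 2*(1*(-4)))))² = ((⅓)/(-4*(1 + 2*(-4))))² = ((⅓)*(-¼)/(1 - 8))² = ((⅓)*(-¼)/(-7))² = ((⅓)*(-¼)*(-⅐))² = (1/84)² = 1/7056 ≈ 0.00014172)
(M - 37)² = (1/7056 - 37)² = (-261071/7056)² = 68158067041/49787136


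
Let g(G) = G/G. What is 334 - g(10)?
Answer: 333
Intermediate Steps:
g(G) = 1
334 - g(10) = 334 - 1*1 = 334 - 1 = 333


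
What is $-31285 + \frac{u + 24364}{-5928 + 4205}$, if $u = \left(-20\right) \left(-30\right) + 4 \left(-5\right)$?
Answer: $- \frac{53928999}{1723} \approx -31299.0$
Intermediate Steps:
$u = 580$ ($u = 600 - 20 = 580$)
$-31285 + \frac{u + 24364}{-5928 + 4205} = -31285 + \frac{580 + 24364}{-5928 + 4205} = -31285 + \frac{24944}{-1723} = -31285 + 24944 \left(- \frac{1}{1723}\right) = -31285 - \frac{24944}{1723} = - \frac{53928999}{1723}$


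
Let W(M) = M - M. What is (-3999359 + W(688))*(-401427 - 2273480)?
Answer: 10697913384613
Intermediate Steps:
W(M) = 0
(-3999359 + W(688))*(-401427 - 2273480) = (-3999359 + 0)*(-401427 - 2273480) = -3999359*(-2674907) = 10697913384613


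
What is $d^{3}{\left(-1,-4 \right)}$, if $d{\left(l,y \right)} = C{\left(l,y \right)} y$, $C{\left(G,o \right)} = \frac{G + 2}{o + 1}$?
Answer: $\frac{64}{27} \approx 2.3704$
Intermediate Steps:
$C{\left(G,o \right)} = \frac{2 + G}{1 + o}$
$d{\left(l,y \right)} = \frac{y \left(2 + l\right)}{1 + y}$ ($d{\left(l,y \right)} = \frac{2 + l}{1 + y} y = \frac{y \left(2 + l\right)}{1 + y}$)
$d^{3}{\left(-1,-4 \right)} = \left(- \frac{4 \left(2 - 1\right)}{1 - 4}\right)^{3} = \left(\left(-4\right) \frac{1}{-3} \cdot 1\right)^{3} = \left(\left(-4\right) \left(- \frac{1}{3}\right) 1\right)^{3} = \left(\frac{4}{3}\right)^{3} = \frac{64}{27}$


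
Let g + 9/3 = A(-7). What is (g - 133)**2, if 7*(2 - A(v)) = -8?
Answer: 864900/49 ≈ 17651.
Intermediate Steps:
A(v) = 22/7 (A(v) = 2 - 1/7*(-8) = 2 + 8/7 = 22/7)
g = 1/7 (g = -3 + 22/7 = 1/7 ≈ 0.14286)
(g - 133)**2 = (1/7 - 133)**2 = (-930/7)**2 = 864900/49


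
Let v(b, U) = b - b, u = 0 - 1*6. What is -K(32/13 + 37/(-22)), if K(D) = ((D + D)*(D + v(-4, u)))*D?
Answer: -11089567/11696828 ≈ -0.94808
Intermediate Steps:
u = -6 (u = 0 - 6 = -6)
v(b, U) = 0
K(D) = 2*D³ (K(D) = ((D + D)*(D + 0))*D = ((2*D)*D)*D = (2*D²)*D = 2*D³)
-K(32/13 + 37/(-22)) = -2*(32/13 + 37/(-22))³ = -2*(32*(1/13) + 37*(-1/22))³ = -2*(32/13 - 37/22)³ = -2*(223/286)³ = -2*11089567/23393656 = -1*11089567/11696828 = -11089567/11696828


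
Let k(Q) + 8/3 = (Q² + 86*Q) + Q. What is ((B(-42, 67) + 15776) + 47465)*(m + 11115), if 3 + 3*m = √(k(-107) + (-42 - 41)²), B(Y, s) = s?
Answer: 703605112 + 63308*√81237/9 ≈ 7.0561e+8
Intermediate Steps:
k(Q) = -8/3 + Q² + 87*Q (k(Q) = -8/3 + ((Q² + 86*Q) + Q) = -8/3 + (Q² + 87*Q) = -8/3 + Q² + 87*Q)
m = -1 + √81237/9 (m = -1 + √((-8/3 + (-107)² + 87*(-107)) + (-42 - 41)²)/3 = -1 + √((-8/3 + 11449 - 9309) + (-83)²)/3 = -1 + √(6412/3 + 6889)/3 = -1 + √(27079/3)/3 = -1 + (√81237/3)/3 = -1 + √81237/9 ≈ 30.669)
((B(-42, 67) + 15776) + 47465)*(m + 11115) = ((67 + 15776) + 47465)*((-1 + √81237/9) + 11115) = (15843 + 47465)*(11114 + √81237/9) = 63308*(11114 + √81237/9) = 703605112 + 63308*√81237/9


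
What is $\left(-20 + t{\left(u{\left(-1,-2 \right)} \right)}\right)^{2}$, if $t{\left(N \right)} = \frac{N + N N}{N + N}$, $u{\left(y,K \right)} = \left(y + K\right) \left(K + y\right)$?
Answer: $225$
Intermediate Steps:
$u{\left(y,K \right)} = \left(K + y\right)^{2}$ ($u{\left(y,K \right)} = \left(K + y\right) \left(K + y\right) = \left(K + y\right)^{2}$)
$t{\left(N \right)} = \frac{N + N^{2}}{2 N}$
$\left(-20 + t{\left(u{\left(-1,-2 \right)} \right)}\right)^{2} = \left(-20 + \left(\frac{1}{2} + \frac{\left(-2 - 1\right)^{2}}{2}\right)\right)^{2} = \left(-20 + \left(\frac{1}{2} + \frac{\left(-3\right)^{2}}{2}\right)\right)^{2} = \left(-20 + \left(\frac{1}{2} + \frac{1}{2} \cdot 9\right)\right)^{2} = \left(-20 + \left(\frac{1}{2} + \frac{9}{2}\right)\right)^{2} = \left(-20 + 5\right)^{2} = \left(-15\right)^{2} = 225$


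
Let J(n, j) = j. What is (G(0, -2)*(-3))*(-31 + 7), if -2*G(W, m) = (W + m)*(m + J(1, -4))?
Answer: -432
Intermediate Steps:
G(W, m) = -(-4 + m)*(W + m)/2 (G(W, m) = -(W + m)*(m - 4)/2 = -(W + m)*(-4 + m)/2 = -(-4 + m)*(W + m)/2)
(G(0, -2)*(-3))*(-31 + 7) = ((2*0 + 2*(-2) - ½*(-2)² - ½*0*(-2))*(-3))*(-31 + 7) = ((0 - 4 - ½*4 + 0)*(-3))*(-24) = ((0 - 4 - 2 + 0)*(-3))*(-24) = -6*(-3)*(-24) = 18*(-24) = -432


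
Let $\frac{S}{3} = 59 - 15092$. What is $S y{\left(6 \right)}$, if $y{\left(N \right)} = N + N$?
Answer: $-541188$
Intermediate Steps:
$S = -45099$ ($S = 3 \left(59 - 15092\right) = 3 \left(-15033\right) = -45099$)
$y{\left(N \right)} = 2 N$
$S y{\left(6 \right)} = - 45099 \cdot 2 \cdot 6 = \left(-45099\right) 12 = -541188$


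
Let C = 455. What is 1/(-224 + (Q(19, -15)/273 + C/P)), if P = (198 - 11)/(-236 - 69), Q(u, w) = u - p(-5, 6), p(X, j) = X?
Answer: -17017/16438837 ≈ -0.0010352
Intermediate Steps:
Q(u, w) = 5 + u (Q(u, w) = u - 1*(-5) = u + 5 = 5 + u)
P = -187/305 (P = 187/(-305) = 187*(-1/305) = -187/305 ≈ -0.61311)
1/(-224 + (Q(19, -15)/273 + C/P)) = 1/(-224 + ((5 + 19)/273 + 455/(-187/305))) = 1/(-224 + (24*(1/273) + 455*(-305/187))) = 1/(-224 + (8/91 - 138775/187)) = 1/(-224 - 12627029/17017) = 1/(-16438837/17017) = -17017/16438837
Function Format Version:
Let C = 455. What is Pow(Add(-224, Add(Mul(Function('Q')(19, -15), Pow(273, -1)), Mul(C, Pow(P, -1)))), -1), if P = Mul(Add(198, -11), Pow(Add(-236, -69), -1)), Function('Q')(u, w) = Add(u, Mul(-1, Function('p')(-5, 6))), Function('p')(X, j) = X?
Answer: Rational(-17017, 16438837) ≈ -0.0010352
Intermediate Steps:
Function('Q')(u, w) = Add(5, u) (Function('Q')(u, w) = Add(u, Mul(-1, -5)) = Add(u, 5) = Add(5, u))
P = Rational(-187, 305) (P = Mul(187, Pow(-305, -1)) = Mul(187, Rational(-1, 305)) = Rational(-187, 305) ≈ -0.61311)
Pow(Add(-224, Add(Mul(Function('Q')(19, -15), Pow(273, -1)), Mul(C, Pow(P, -1)))), -1) = Pow(Add(-224, Add(Mul(Add(5, 19), Pow(273, -1)), Mul(455, Pow(Rational(-187, 305), -1)))), -1) = Pow(Add(-224, Add(Mul(24, Rational(1, 273)), Mul(455, Rational(-305, 187)))), -1) = Pow(Add(-224, Add(Rational(8, 91), Rational(-138775, 187))), -1) = Pow(Add(-224, Rational(-12627029, 17017)), -1) = Pow(Rational(-16438837, 17017), -1) = Rational(-17017, 16438837)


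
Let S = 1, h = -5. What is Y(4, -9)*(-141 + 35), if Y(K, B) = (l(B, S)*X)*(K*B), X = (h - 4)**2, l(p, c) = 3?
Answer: 927288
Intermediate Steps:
X = 81 (X = (-5 - 4)**2 = (-9)**2 = 81)
Y(K, B) = 243*B*K (Y(K, B) = (3*81)*(K*B) = 243*(B*K) = 243*B*K)
Y(4, -9)*(-141 + 35) = (243*(-9)*4)*(-141 + 35) = -8748*(-106) = 927288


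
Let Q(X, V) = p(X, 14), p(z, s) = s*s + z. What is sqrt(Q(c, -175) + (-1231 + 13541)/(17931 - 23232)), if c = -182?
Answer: 4*sqrt(2278841)/1767 ≈ 3.4173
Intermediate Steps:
p(z, s) = z + s**2 (p(z, s) = s**2 + z = z + s**2)
Q(X, V) = 196 + X (Q(X, V) = X + 14**2 = X + 196 = 196 + X)
sqrt(Q(c, -175) + (-1231 + 13541)/(17931 - 23232)) = sqrt((196 - 182) + (-1231 + 13541)/(17931 - 23232)) = sqrt(14 + 12310/(-5301)) = sqrt(14 + 12310*(-1/5301)) = sqrt(14 - 12310/5301) = sqrt(61904/5301) = 4*sqrt(2278841)/1767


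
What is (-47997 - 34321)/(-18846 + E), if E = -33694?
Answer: 41159/26270 ≈ 1.5668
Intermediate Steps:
(-47997 - 34321)/(-18846 + E) = (-47997 - 34321)/(-18846 - 33694) = -82318/(-52540) = -82318*(-1/52540) = 41159/26270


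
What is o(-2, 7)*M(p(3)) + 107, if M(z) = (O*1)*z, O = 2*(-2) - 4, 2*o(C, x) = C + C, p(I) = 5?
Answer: 187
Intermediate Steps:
o(C, x) = C (o(C, x) = (C + C)/2 = (2*C)/2 = C)
O = -8 (O = -4 - 4 = -8)
M(z) = -8*z (M(z) = (-8*1)*z = -8*z)
o(-2, 7)*M(p(3)) + 107 = -(-16)*5 + 107 = -2*(-40) + 107 = 80 + 107 = 187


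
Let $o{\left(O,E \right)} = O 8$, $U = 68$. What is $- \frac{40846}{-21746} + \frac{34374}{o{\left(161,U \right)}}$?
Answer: $\frac{200026663}{7002212} \approx 28.566$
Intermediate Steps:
$o{\left(O,E \right)} = 8 O$
$- \frac{40846}{-21746} + \frac{34374}{o{\left(161,U \right)}} = - \frac{40846}{-21746} + \frac{34374}{8 \cdot 161} = \left(-40846\right) \left(- \frac{1}{21746}\right) + \frac{34374}{1288} = \frac{20423}{10873} + 34374 \cdot \frac{1}{1288} = \frac{20423}{10873} + \frac{17187}{644} = \frac{200026663}{7002212}$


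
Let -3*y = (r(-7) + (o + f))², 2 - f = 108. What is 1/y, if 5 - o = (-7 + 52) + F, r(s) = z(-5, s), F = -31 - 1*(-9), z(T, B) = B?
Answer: -3/17161 ≈ -0.00017482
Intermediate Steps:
f = -106 (f = 2 - 1*108 = 2 - 108 = -106)
F = -22 (F = -31 + 9 = -22)
r(s) = s
o = -18 (o = 5 - ((-7 + 52) - 22) = 5 - (45 - 22) = 5 - 1*23 = 5 - 23 = -18)
y = -17161/3 (y = -(-7 + (-18 - 106))²/3 = -(-7 - 124)²/3 = -⅓*(-131)² = -⅓*17161 = -17161/3 ≈ -5720.3)
1/y = 1/(-17161/3) = -3/17161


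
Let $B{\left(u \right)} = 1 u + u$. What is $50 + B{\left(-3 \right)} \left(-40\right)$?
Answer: $290$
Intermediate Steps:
$B{\left(u \right)} = 2 u$ ($B{\left(u \right)} = u + u = 2 u$)
$50 + B{\left(-3 \right)} \left(-40\right) = 50 + 2 \left(-3\right) \left(-40\right) = 50 - -240 = 50 + 240 = 290$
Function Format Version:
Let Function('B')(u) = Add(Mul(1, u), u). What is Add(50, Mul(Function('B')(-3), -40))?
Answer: 290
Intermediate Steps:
Function('B')(u) = Mul(2, u) (Function('B')(u) = Add(u, u) = Mul(2, u))
Add(50, Mul(Function('B')(-3), -40)) = Add(50, Mul(Mul(2, -3), -40)) = Add(50, Mul(-6, -40)) = Add(50, 240) = 290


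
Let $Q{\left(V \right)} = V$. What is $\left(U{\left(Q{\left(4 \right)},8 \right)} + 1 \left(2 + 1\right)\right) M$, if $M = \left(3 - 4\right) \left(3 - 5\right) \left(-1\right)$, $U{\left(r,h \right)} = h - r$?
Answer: $-14$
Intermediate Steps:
$M = -2$ ($M = \left(-1\right) \left(-2\right) \left(-1\right) = 2 \left(-1\right) = -2$)
$\left(U{\left(Q{\left(4 \right)},8 \right)} + 1 \left(2 + 1\right)\right) M = \left(\left(8 - 4\right) + 1 \left(2 + 1\right)\right) \left(-2\right) = \left(\left(8 - 4\right) + 1 \cdot 3\right) \left(-2\right) = \left(4 + 3\right) \left(-2\right) = 7 \left(-2\right) = -14$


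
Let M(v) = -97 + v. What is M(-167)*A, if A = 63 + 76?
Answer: -36696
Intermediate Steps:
A = 139
M(-167)*A = (-97 - 167)*139 = -264*139 = -36696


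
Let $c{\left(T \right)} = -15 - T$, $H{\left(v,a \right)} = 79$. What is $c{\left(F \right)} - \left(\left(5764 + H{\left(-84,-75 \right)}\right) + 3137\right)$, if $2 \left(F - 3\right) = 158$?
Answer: $-9077$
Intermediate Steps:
$F = 82$ ($F = 3 + \frac{1}{2} \cdot 158 = 3 + 79 = 82$)
$c{\left(F \right)} - \left(\left(5764 + H{\left(-84,-75 \right)}\right) + 3137\right) = \left(-15 - 82\right) - \left(\left(5764 + 79\right) + 3137\right) = \left(-15 - 82\right) - \left(5843 + 3137\right) = -97 - 8980 = -9077$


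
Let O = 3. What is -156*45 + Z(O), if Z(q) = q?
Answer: -7017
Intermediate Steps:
-156*45 + Z(O) = -156*45 + 3 = -7020 + 3 = -7017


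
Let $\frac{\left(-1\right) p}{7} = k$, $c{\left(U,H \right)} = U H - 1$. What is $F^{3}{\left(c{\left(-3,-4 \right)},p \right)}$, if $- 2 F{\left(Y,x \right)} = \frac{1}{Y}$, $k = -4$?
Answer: $- \frac{1}{10648} \approx -9.3914 \cdot 10^{-5}$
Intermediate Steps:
$c{\left(U,H \right)} = -1 + H U$ ($c{\left(U,H \right)} = H U - 1 = -1 + H U$)
$p = 28$ ($p = \left(-7\right) \left(-4\right) = 28$)
$F{\left(Y,x \right)} = - \frac{1}{2 Y}$
$F^{3}{\left(c{\left(-3,-4 \right)},p \right)} = \left(- \frac{1}{2 \left(-1 - -12\right)}\right)^{3} = \left(- \frac{1}{2 \left(-1 + 12\right)}\right)^{3} = \left(- \frac{1}{2 \cdot 11}\right)^{3} = \left(\left(- \frac{1}{2}\right) \frac{1}{11}\right)^{3} = \left(- \frac{1}{22}\right)^{3} = - \frac{1}{10648}$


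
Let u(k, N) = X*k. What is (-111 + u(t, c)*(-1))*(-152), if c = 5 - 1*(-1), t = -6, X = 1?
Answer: 15960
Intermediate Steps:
c = 6 (c = 5 + 1 = 6)
u(k, N) = k (u(k, N) = 1*k = k)
(-111 + u(t, c)*(-1))*(-152) = (-111 - 6*(-1))*(-152) = (-111 + 6)*(-152) = -105*(-152) = 15960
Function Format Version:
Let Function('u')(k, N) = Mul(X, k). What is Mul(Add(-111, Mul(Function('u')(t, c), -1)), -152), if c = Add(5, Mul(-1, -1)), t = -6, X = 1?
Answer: 15960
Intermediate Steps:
c = 6 (c = Add(5, 1) = 6)
Function('u')(k, N) = k (Function('u')(k, N) = Mul(1, k) = k)
Mul(Add(-111, Mul(Function('u')(t, c), -1)), -152) = Mul(Add(-111, Mul(-6, -1)), -152) = Mul(Add(-111, 6), -152) = Mul(-105, -152) = 15960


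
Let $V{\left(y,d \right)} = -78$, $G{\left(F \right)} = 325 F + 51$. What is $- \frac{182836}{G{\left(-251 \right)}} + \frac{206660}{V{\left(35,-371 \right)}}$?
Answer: $- \frac{2104186079}{794859} \approx -2647.2$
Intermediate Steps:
$G{\left(F \right)} = 51 + 325 F$
$- \frac{182836}{G{\left(-251 \right)}} + \frac{206660}{V{\left(35,-371 \right)}} = - \frac{182836}{51 + 325 \left(-251\right)} + \frac{206660}{-78} = - \frac{182836}{51 - 81575} + 206660 \left(- \frac{1}{78}\right) = - \frac{182836}{-81524} - \frac{103330}{39} = \left(-182836\right) \left(- \frac{1}{81524}\right) - \frac{103330}{39} = \frac{45709}{20381} - \frac{103330}{39} = - \frac{2104186079}{794859}$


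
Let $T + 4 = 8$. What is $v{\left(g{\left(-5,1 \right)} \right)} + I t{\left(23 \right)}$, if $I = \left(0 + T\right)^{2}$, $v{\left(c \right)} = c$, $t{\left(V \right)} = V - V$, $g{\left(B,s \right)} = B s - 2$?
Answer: $-7$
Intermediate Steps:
$T = 4$ ($T = -4 + 8 = 4$)
$g{\left(B,s \right)} = -2 + B s$
$t{\left(V \right)} = 0$
$I = 16$ ($I = \left(0 + 4\right)^{2} = 4^{2} = 16$)
$v{\left(g{\left(-5,1 \right)} \right)} + I t{\left(23 \right)} = \left(-2 - 5\right) + 16 \cdot 0 = \left(-2 - 5\right) + 0 = -7 + 0 = -7$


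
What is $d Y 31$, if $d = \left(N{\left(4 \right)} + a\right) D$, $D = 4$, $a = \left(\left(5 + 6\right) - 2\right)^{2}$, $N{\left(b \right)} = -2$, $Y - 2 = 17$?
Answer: $186124$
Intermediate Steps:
$Y = 19$ ($Y = 2 + 17 = 19$)
$a = 81$ ($a = \left(11 - 2\right)^{2} = 9^{2} = 81$)
$d = 316$ ($d = \left(-2 + 81\right) 4 = 79 \cdot 4 = 316$)
$d Y 31 = 316 \cdot 19 \cdot 31 = 6004 \cdot 31 = 186124$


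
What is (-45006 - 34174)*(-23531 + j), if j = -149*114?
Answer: 3208136060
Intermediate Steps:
j = -16986
(-45006 - 34174)*(-23531 + j) = (-45006 - 34174)*(-23531 - 16986) = -79180*(-40517) = 3208136060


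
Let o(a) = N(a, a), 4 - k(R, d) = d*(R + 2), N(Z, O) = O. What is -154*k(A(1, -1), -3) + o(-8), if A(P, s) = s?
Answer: -1086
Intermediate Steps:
k(R, d) = 4 - d*(2 + R) (k(R, d) = 4 - d*(R + 2) = 4 - d*(2 + R))
o(a) = a
-154*k(A(1, -1), -3) + o(-8) = -154*(4 - 2*(-3) - 1*(-1)*(-3)) - 8 = -154*(4 + 6 - 3) - 8 = -154*7 - 8 = -1078 - 8 = -1086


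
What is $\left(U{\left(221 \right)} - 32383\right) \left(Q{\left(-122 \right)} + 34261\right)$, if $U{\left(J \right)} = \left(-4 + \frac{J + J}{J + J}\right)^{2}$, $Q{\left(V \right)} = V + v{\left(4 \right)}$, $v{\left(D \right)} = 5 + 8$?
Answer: $-1105636848$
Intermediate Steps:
$v{\left(D \right)} = 13$
$Q{\left(V \right)} = 13 + V$ ($Q{\left(V \right)} = V + 13 = 13 + V$)
$U{\left(J \right)} = 9$ ($U{\left(J \right)} = \left(-4 + \frac{2 J}{2 J}\right)^{2} = \left(-4 + 2 J \frac{1}{2 J}\right)^{2} = \left(-4 + 1\right)^{2} = \left(-3\right)^{2} = 9$)
$\left(U{\left(221 \right)} - 32383\right) \left(Q{\left(-122 \right)} + 34261\right) = \left(9 - 32383\right) \left(\left(13 - 122\right) + 34261\right) = - 32374 \left(-109 + 34261\right) = \left(-32374\right) 34152 = -1105636848$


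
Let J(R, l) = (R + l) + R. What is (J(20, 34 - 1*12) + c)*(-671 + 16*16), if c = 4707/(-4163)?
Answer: -105160585/4163 ≈ -25261.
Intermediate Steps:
J(R, l) = l + 2*R
c = -4707/4163 (c = 4707*(-1/4163) = -4707/4163 ≈ -1.1307)
(J(20, 34 - 1*12) + c)*(-671 + 16*16) = (((34 - 1*12) + 2*20) - 4707/4163)*(-671 + 16*16) = (((34 - 12) + 40) - 4707/4163)*(-671 + 256) = ((22 + 40) - 4707/4163)*(-415) = (62 - 4707/4163)*(-415) = (253399/4163)*(-415) = -105160585/4163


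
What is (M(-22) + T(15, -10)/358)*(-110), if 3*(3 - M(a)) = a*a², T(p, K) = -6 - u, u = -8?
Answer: -209836660/537 ≈ -3.9076e+5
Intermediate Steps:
T(p, K) = 2 (T(p, K) = -6 - 1*(-8) = -6 + 8 = 2)
M(a) = 3 - a³/3 (M(a) = 3 - a*a²/3 = 3 - a³/3)
(M(-22) + T(15, -10)/358)*(-110) = ((3 - ⅓*(-22)³) + 2/358)*(-110) = ((3 - ⅓*(-10648)) + 2*(1/358))*(-110) = ((3 + 10648/3) + 1/179)*(-110) = (10657/3 + 1/179)*(-110) = (1907606/537)*(-110) = -209836660/537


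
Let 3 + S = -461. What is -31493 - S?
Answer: -31029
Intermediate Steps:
S = -464 (S = -3 - 461 = -464)
-31493 - S = -31493 - 1*(-464) = -31493 + 464 = -31029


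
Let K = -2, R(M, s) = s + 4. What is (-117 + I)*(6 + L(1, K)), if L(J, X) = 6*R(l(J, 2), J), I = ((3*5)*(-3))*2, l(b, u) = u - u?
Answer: -7452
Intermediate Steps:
l(b, u) = 0
R(M, s) = 4 + s
I = -90 (I = (15*(-3))*2 = -45*2 = -90)
L(J, X) = 24 + 6*J (L(J, X) = 6*(4 + J) = 24 + 6*J)
(-117 + I)*(6 + L(1, K)) = (-117 - 90)*(6 + (24 + 6*1)) = -207*(6 + (24 + 6)) = -207*(6 + 30) = -207*36 = -7452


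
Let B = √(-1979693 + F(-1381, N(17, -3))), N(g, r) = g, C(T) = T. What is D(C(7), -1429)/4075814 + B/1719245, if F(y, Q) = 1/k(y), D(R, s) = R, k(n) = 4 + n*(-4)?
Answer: 7/4075814 + I*√15124252691946/4751993180 ≈ 1.7174e-6 + 0.00081839*I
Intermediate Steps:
k(n) = 4 - 4*n
F(y, Q) = 1/(4 - 4*y)
B = I*√15124252691946/2764 (B = √(-1979693 - 1/(-4 + 4*(-1381))) = √(-1979693 - 1/(-4 - 5524)) = √(-1979693 - 1/(-5528)) = √(-1979693 - 1*(-1/5528)) = √(-1979693 + 1/5528) = √(-10943742903/5528) = I*√15124252691946/2764 ≈ 1407.0*I)
D(C(7), -1429)/4075814 + B/1719245 = 7/4075814 + (I*√15124252691946/2764)/1719245 = 7*(1/4075814) + (I*√15124252691946/2764)*(1/1719245) = 7/4075814 + I*√15124252691946/4751993180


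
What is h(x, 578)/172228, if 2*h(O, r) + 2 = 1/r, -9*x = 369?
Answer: -165/28442224 ≈ -5.8012e-6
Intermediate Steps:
x = -41 (x = -1/9*369 = -41)
h(O, r) = -1 + 1/(2*r)
h(x, 578)/172228 = ((1/2 - 1*578)/578)/172228 = ((1/2 - 578)/578)*(1/172228) = ((1/578)*(-1155/2))*(1/172228) = -1155/1156*1/172228 = -165/28442224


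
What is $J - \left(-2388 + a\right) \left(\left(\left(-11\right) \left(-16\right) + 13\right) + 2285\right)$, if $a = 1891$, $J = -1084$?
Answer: $1228494$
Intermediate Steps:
$J - \left(-2388 + a\right) \left(\left(\left(-11\right) \left(-16\right) + 13\right) + 2285\right) = -1084 - \left(-2388 + 1891\right) \left(\left(\left(-11\right) \left(-16\right) + 13\right) + 2285\right) = -1084 - - 497 \left(\left(176 + 13\right) + 2285\right) = -1084 - - 497 \left(189 + 2285\right) = -1084 - \left(-497\right) 2474 = -1084 - -1229578 = -1084 + 1229578 = 1228494$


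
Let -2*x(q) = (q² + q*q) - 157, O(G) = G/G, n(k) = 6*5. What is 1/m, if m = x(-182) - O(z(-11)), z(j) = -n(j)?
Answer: -2/66093 ≈ -3.0260e-5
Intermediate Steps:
n(k) = 30
z(j) = -30 (z(j) = -1*30 = -30)
O(G) = 1
x(q) = 157/2 - q² (x(q) = -((q² + q*q) - 157)/2 = -((q² + q²) - 157)/2 = -(2*q² - 157)/2 = -(-157 + 2*q²)/2 = 157/2 - q²)
m = -66093/2 (m = (157/2 - 1*(-182)²) - 1*1 = (157/2 - 1*33124) - 1 = (157/2 - 33124) - 1 = -66091/2 - 1 = -66093/2 ≈ -33047.)
1/m = 1/(-66093/2) = -2/66093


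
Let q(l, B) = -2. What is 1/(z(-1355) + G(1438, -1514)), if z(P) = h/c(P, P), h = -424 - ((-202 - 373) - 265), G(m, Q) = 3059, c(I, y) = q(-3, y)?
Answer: 1/2851 ≈ 0.00035075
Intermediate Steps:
c(I, y) = -2
h = 416 (h = -424 - (-575 - 265) = -424 - 1*(-840) = -424 + 840 = 416)
z(P) = -208 (z(P) = 416/(-2) = 416*(-1/2) = -208)
1/(z(-1355) + G(1438, -1514)) = 1/(-208 + 3059) = 1/2851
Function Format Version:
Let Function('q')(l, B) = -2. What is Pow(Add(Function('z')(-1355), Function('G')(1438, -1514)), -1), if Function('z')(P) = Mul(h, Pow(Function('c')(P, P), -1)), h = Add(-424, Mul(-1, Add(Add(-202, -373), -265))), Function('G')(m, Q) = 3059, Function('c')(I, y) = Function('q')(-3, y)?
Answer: Rational(1, 2851) ≈ 0.00035075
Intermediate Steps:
Function('c')(I, y) = -2
h = 416 (h = Add(-424, Mul(-1, Add(-575, -265))) = Add(-424, Mul(-1, -840)) = Add(-424, 840) = 416)
Function('z')(P) = -208 (Function('z')(P) = Mul(416, Pow(-2, -1)) = Mul(416, Rational(-1, 2)) = -208)
Pow(Add(Function('z')(-1355), Function('G')(1438, -1514)), -1) = Pow(Add(-208, 3059), -1) = Pow(2851, -1) = Rational(1, 2851)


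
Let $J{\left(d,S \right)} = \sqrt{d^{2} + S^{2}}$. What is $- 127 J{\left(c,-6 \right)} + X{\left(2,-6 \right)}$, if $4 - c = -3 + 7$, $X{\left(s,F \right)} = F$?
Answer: $-768$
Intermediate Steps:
$c = 0$ ($c = 4 - \left(-3 + 7\right) = 4 - 4 = 0$)
$J{\left(d,S \right)} = \sqrt{S^{2} + d^{2}}$
$- 127 J{\left(c,-6 \right)} + X{\left(2,-6 \right)} = - 127 \sqrt{\left(-6\right)^{2} + 0^{2}} - 6 = - 127 \sqrt{36 + 0} - 6 = - 127 \sqrt{36} - 6 = \left(-127\right) 6 - 6 = -762 - 6 = -768$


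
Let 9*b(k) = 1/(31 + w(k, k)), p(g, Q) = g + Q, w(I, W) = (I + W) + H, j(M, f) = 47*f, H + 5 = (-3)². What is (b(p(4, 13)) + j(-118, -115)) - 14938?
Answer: -12633002/621 ≈ -20343.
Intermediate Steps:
H = 4 (H = -5 + (-3)² = -5 + 9 = 4)
w(I, W) = 4 + I + W (w(I, W) = (I + W) + 4 = 4 + I + W)
p(g, Q) = Q + g
b(k) = 1/(9*(35 + 2*k)) (b(k) = 1/(9*(31 + (4 + k + k))) = 1/(9*(31 + (4 + 2*k))) = 1/(9*(35 + 2*k)))
(b(p(4, 13)) + j(-118, -115)) - 14938 = (1/(9*(35 + 2*(13 + 4))) + 47*(-115)) - 14938 = (1/(9*(35 + 2*17)) - 5405) - 14938 = (1/(9*(35 + 34)) - 5405) - 14938 = ((⅑)/69 - 5405) - 14938 = ((⅑)*(1/69) - 5405) - 14938 = (1/621 - 5405) - 14938 = -3356504/621 - 14938 = -12633002/621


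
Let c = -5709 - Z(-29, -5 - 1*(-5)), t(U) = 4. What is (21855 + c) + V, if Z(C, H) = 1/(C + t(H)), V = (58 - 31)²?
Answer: 421876/25 ≈ 16875.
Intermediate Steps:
V = 729 (V = 27² = 729)
Z(C, H) = 1/(4 + C) (Z(C, H) = 1/(C + 4) = 1/(4 + C))
c = -142724/25 (c = -5709 - 1/(4 - 29) = -5709 - 1/(-25) = -5709 - 1*(-1/25) = -5709 + 1/25 = -142724/25 ≈ -5709.0)
(21855 + c) + V = (21855 - 142724/25) + 729 = 403651/25 + 729 = 421876/25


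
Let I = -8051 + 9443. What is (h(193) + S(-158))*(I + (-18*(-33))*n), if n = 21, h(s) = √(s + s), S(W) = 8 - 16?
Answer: -110928 + 13866*√386 ≈ 1.6150e+5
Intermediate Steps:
S(W) = -8
h(s) = √2*√s (h(s) = √(2*s) = √2*√s)
I = 1392
(h(193) + S(-158))*(I + (-18*(-33))*n) = (√2*√193 - 8)*(1392 - 18*(-33)*21) = (√386 - 8)*(1392 + 594*21) = (-8 + √386)*(1392 + 12474) = (-8 + √386)*13866 = -110928 + 13866*√386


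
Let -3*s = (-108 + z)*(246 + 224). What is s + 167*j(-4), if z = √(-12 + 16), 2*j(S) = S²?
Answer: 53828/3 ≈ 17943.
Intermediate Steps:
j(S) = S²/2
z = 2 (z = √4 = 2)
s = 49820/3 (s = -(-108 + 2)*(246 + 224)/3 = -(-106)*470/3 = -⅓*(-49820) = 49820/3 ≈ 16607.)
s + 167*j(-4) = 49820/3 + 167*((½)*(-4)²) = 49820/3 + 167*((½)*16) = 49820/3 + 167*8 = 49820/3 + 1336 = 53828/3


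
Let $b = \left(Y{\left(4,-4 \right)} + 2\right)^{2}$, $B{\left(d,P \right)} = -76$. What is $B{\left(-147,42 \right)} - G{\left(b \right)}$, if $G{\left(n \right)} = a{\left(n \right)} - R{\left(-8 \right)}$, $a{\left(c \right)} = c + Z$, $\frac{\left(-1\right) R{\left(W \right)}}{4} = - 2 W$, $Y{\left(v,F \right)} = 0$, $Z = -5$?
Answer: $-139$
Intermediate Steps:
$b = 4$ ($b = \left(0 + 2\right)^{2} = 2^{2} = 4$)
$R{\left(W \right)} = 8 W$ ($R{\left(W \right)} = - 4 \left(- 2 W\right) = 8 W$)
$a{\left(c \right)} = -5 + c$ ($a{\left(c \right)} = c - 5 = -5 + c$)
$G{\left(n \right)} = 59 + n$ ($G{\left(n \right)} = \left(-5 + n\right) - 8 \left(-8\right) = \left(-5 + n\right) - -64 = \left(-5 + n\right) + 64 = 59 + n$)
$B{\left(-147,42 \right)} - G{\left(b \right)} = -76 - \left(59 + 4\right) = -76 - 63 = -139$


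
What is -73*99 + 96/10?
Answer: -36087/5 ≈ -7217.4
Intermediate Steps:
-73*99 + 96/10 = -7227 + 96*(⅒) = -7227 + 48/5 = -36087/5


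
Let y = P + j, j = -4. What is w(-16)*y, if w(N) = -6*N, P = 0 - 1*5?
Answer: -864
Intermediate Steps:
P = -5 (P = 0 - 5 = -5)
y = -9 (y = -5 - 4 = -9)
w(-16)*y = -6*(-16)*(-9) = 96*(-9) = -864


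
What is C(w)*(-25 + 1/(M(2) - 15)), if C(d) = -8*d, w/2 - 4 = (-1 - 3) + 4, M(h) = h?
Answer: 20864/13 ≈ 1604.9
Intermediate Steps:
w = 8 (w = 8 + 2*((-1 - 3) + 4) = 8 + 2*(-4 + 4) = 8 + 2*0 = 8 + 0 = 8)
C(w)*(-25 + 1/(M(2) - 15)) = (-8*8)*(-25 + 1/(2 - 15)) = -64*(-25 + 1/(-13)) = -64*(-25 - 1/13) = -64*(-326/13) = 20864/13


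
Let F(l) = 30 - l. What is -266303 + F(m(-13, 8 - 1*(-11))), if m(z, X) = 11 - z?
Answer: -266297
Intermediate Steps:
-266303 + F(m(-13, 8 - 1*(-11))) = -266303 + (30 - (11 - 1*(-13))) = -266303 + (30 - (11 + 13)) = -266303 + (30 - 1*24) = -266303 + (30 - 24) = -266303 + 6 = -266297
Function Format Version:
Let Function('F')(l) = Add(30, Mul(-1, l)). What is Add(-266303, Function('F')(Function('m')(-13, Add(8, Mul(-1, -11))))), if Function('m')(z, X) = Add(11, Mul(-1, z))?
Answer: -266297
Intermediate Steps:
Add(-266303, Function('F')(Function('m')(-13, Add(8, Mul(-1, -11))))) = Add(-266303, Add(30, Mul(-1, Add(11, Mul(-1, -13))))) = Add(-266303, Add(30, Mul(-1, Add(11, 13)))) = Add(-266303, Add(30, Mul(-1, 24))) = Add(-266303, Add(30, -24)) = Add(-266303, 6) = -266297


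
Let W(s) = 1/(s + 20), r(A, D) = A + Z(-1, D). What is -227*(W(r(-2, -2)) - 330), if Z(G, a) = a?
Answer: 1198333/16 ≈ 74896.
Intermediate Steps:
r(A, D) = A + D
W(s) = 1/(20 + s)
-227*(W(r(-2, -2)) - 330) = -227*(1/(20 + (-2 - 2)) - 330) = -227*(1/(20 - 4) - 330) = -227*(1/16 - 330) = -227*(-5279/16) = 1198333/16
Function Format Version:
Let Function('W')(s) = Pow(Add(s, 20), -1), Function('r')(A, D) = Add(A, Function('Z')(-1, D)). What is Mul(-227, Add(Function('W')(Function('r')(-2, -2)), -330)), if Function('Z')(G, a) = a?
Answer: Rational(1198333, 16) ≈ 74896.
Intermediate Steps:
Function('r')(A, D) = Add(A, D)
Function('W')(s) = Pow(Add(20, s), -1)
Mul(-227, Add(Function('W')(Function('r')(-2, -2)), -330)) = Mul(-227, Add(Pow(Add(20, Add(-2, -2)), -1), -330)) = Mul(-227, Add(Pow(Add(20, -4), -1), -330)) = Mul(-227, Add(Pow(16, -1), -330)) = Mul(-227, Add(Rational(1, 16), -330)) = Mul(-227, Rational(-5279, 16)) = Rational(1198333, 16)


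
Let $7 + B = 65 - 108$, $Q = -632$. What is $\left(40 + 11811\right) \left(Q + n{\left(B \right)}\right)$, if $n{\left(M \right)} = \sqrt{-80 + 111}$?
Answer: $-7489832 + 11851 \sqrt{31} \approx -7.4238 \cdot 10^{6}$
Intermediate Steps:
$B = -50$ ($B = -7 + \left(65 - 108\right) = -7 - 43 = -50$)
$n{\left(M \right)} = \sqrt{31}$
$\left(40 + 11811\right) \left(Q + n{\left(B \right)}\right) = \left(40 + 11811\right) \left(-632 + \sqrt{31}\right) = 11851 \left(-632 + \sqrt{31}\right) = -7489832 + 11851 \sqrt{31}$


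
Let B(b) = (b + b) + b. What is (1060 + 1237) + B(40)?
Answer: 2417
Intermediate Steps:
B(b) = 3*b (B(b) = 2*b + b = 3*b)
(1060 + 1237) + B(40) = (1060 + 1237) + 3*40 = 2297 + 120 = 2417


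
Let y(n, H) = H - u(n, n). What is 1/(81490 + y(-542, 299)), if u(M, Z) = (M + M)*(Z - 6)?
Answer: -1/512243 ≈ -1.9522e-6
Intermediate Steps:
u(M, Z) = 2*M*(-6 + Z) (u(M, Z) = (2*M)*(-6 + Z) = 2*M*(-6 + Z))
y(n, H) = H - 2*n*(-6 + n)
1/(81490 + y(-542, 299)) = 1/(81490 + (299 - 2*(-542)*(-6 - 542))) = 1/(81490 + (299 - 2*(-542)*(-548))) = 1/(81490 + (299 - 594032)) = 1/(81490 - 593733) = 1/(-512243) = -1/512243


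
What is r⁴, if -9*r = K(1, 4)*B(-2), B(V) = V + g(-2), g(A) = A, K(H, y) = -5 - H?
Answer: 4096/81 ≈ 50.568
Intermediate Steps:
B(V) = -2 + V (B(V) = V - 2 = -2 + V)
r = -8/3 (r = -(-5 - 1*1)*(-2 - 2)/9 = -(-5 - 1)*(-4)/9 = -(-2)*(-4)/3 = -⅑*24 = -8/3 ≈ -2.6667)
r⁴ = (-8/3)⁴ = 4096/81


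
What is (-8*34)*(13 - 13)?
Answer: 0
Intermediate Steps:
(-8*34)*(13 - 13) = -272*0 = 0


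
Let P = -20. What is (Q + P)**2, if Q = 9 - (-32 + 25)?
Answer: 16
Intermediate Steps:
Q = 16 (Q = 9 - 1*(-7) = 9 + 7 = 16)
(Q + P)**2 = (16 - 20)**2 = (-4)**2 = 16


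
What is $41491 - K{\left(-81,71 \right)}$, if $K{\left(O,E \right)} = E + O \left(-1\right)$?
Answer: $41339$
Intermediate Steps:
$K{\left(O,E \right)} = E - O$
$41491 - K{\left(-81,71 \right)} = 41491 - \left(71 - -81\right) = 41491 - \left(71 + 81\right) = 41491 - 152 = 41339$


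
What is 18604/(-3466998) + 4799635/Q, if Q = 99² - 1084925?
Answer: -8330163276313/1863726378876 ≈ -4.4696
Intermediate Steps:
Q = -1075124 (Q = 9801 - 1084925 = -1075124)
18604/(-3466998) + 4799635/Q = 18604/(-3466998) + 4799635/(-1075124) = 18604*(-1/3466998) + 4799635*(-1/1075124) = -9302/1733499 - 4799635/1075124 = -8330163276313/1863726378876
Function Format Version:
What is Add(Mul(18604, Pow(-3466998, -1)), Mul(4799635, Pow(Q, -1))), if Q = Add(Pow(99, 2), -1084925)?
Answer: Rational(-8330163276313, 1863726378876) ≈ -4.4696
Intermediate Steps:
Q = -1075124 (Q = Add(9801, -1084925) = -1075124)
Add(Mul(18604, Pow(-3466998, -1)), Mul(4799635, Pow(Q, -1))) = Add(Mul(18604, Pow(-3466998, -1)), Mul(4799635, Pow(-1075124, -1))) = Add(Mul(18604, Rational(-1, 3466998)), Mul(4799635, Rational(-1, 1075124))) = Add(Rational(-9302, 1733499), Rational(-4799635, 1075124)) = Rational(-8330163276313, 1863726378876)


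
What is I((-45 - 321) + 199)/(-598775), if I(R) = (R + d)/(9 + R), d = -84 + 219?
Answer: -16/47303225 ≈ -3.3824e-7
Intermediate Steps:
d = 135
I(R) = (135 + R)/(9 + R) (I(R) = (R + 135)/(9 + R) = (135 + R)/(9 + R))
I((-45 - 321) + 199)/(-598775) = ((135 + ((-45 - 321) + 199))/(9 + ((-45 - 321) + 199)))/(-598775) = ((135 + (-366 + 199))/(9 + (-366 + 199)))*(-1/598775) = ((135 - 167)/(9 - 167))*(-1/598775) = (-32/(-158))*(-1/598775) = -1/158*(-32)*(-1/598775) = (16/79)*(-1/598775) = -16/47303225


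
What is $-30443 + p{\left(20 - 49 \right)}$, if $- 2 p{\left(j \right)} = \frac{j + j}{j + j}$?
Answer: $- \frac{60887}{2} \approx -30444.0$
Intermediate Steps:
$p{\left(j \right)} = - \frac{1}{2}$ ($p{\left(j \right)} = - \frac{\left(j + j\right) \frac{1}{j + j}}{2} = - \frac{2 j \frac{1}{2 j}}{2} = \left(- \frac{1}{2}\right) 1 = - \frac{1}{2}$)
$-30443 + p{\left(20 - 49 \right)} = -30443 - \frac{1}{2} = - \frac{60887}{2}$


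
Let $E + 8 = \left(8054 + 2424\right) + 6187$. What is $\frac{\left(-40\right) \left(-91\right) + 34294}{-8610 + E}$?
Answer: $\frac{2918}{619} \approx 4.7141$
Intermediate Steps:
$E = 16657$ ($E = -8 + \left(\left(8054 + 2424\right) + 6187\right) = -8 + \left(10478 + 6187\right) = -8 + 16665 = 16657$)
$\frac{\left(-40\right) \left(-91\right) + 34294}{-8610 + E} = \frac{\left(-40\right) \left(-91\right) + 34294}{-8610 + 16657} = \frac{3640 + 34294}{8047} = 37934 \cdot \frac{1}{8047} = \frac{2918}{619}$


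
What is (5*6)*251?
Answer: 7530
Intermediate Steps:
(5*6)*251 = 30*251 = 7530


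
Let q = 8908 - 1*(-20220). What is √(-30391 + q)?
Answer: I*√1263 ≈ 35.539*I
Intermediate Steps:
q = 29128 (q = 8908 + 20220 = 29128)
√(-30391 + q) = √(-30391 + 29128) = √(-1263) = I*√1263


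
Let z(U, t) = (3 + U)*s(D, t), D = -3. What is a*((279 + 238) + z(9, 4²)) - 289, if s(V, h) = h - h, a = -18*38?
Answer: -353917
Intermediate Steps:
a = -684
s(V, h) = 0
z(U, t) = 0 (z(U, t) = (3 + U)*0 = 0)
a*((279 + 238) + z(9, 4²)) - 289 = -684*((279 + 238) + 0) - 289 = -684*(517 + 0) - 289 = -684*517 - 289 = -353628 - 289 = -353917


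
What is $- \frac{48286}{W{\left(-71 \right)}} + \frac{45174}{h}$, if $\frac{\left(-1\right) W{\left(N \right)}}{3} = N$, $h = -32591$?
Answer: $- \frac{1583311088}{6941883} \approx -228.08$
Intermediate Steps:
$W{\left(N \right)} = - 3 N$
$- \frac{48286}{W{\left(-71 \right)}} + \frac{45174}{h} = - \frac{48286}{\left(-3\right) \left(-71\right)} + \frac{45174}{-32591} = - \frac{48286}{213} + 45174 \left(- \frac{1}{32591}\right) = \left(-48286\right) \frac{1}{213} - \frac{45174}{32591} = - \frac{48286}{213} - \frac{45174}{32591} = - \frac{1583311088}{6941883}$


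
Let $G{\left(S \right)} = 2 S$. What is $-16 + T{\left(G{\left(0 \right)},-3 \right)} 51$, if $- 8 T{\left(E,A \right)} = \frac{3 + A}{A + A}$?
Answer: $-16$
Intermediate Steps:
$T{\left(E,A \right)} = - \frac{3 + A}{16 A}$ ($T{\left(E,A \right)} = - \frac{\left(3 + A\right) \frac{1}{A + A}}{8} = - \frac{\left(3 + A\right) \frac{1}{2 A}}{8} = - \frac{\frac{1}{2} \frac{1}{A} \left(3 + A\right)}{8} = - \frac{3 + A}{16 A}$)
$-16 + T{\left(G{\left(0 \right)},-3 \right)} 51 = -16 + \frac{-3 - -3}{16 \left(-3\right)} 51 = -16 + \frac{1}{16} \left(- \frac{1}{3}\right) \left(-3 + 3\right) 51 = -16 + \frac{1}{16} \left(- \frac{1}{3}\right) 0 \cdot 51 = -16 + 0 \cdot 51 = -16 + 0 = -16$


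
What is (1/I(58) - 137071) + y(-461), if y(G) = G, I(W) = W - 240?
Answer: -25030825/182 ≈ -1.3753e+5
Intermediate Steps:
I(W) = -240 + W
(1/I(58) - 137071) + y(-461) = (1/(-240 + 58) - 137071) - 461 = (1/(-182) - 137071) - 461 = (-1/182 - 137071) - 461 = -24946923/182 - 461 = -25030825/182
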